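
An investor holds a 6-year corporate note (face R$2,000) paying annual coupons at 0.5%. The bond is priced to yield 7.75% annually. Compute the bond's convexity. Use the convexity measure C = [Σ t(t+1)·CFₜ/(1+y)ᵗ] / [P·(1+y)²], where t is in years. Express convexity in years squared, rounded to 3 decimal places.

35.417

With y = 0.0775:
  t   CF        PV=CF/(1+0.0775)^t    t·PV        t(t+1)·PV
  1        10.00         9.2807         9.2807          18.5615
  2        10.00         8.6132        17.2264          51.6793
  3        10.00         7.9937        23.9811          95.9245
  4        10.00         7.4188        29.6750         148.3751
  5        10.00         6.8852        34.4258         206.5546
  6     2,010.00     1,284.3766     7,706.2596      53,943.8172
  Σ                  1,324.5682     7,820.8487      54,464.9121
P = 1,324.5682.
Convexity = Σ t(t+1)·PV / [P·(1+y)²] = 54,464.9121 / (1,324.5682 × 1.161006) = 35.41669.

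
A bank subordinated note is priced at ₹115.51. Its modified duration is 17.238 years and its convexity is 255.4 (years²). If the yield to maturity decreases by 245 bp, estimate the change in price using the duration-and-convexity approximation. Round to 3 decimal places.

Duration effect: -D_mod·Δy = -17.238 × (-0.0245) = +0.422331
Convexity effect: ½·C·(Δy)² = 0.5 × 255.4 × (-0.0245)² = +0.076651925
ΔP/P ≈ +0.422331 + 0.076651925 = +0.498982925
ΔP ≈ 115.51 × (+0.498982925) = +57.63751766675.

+₹57.638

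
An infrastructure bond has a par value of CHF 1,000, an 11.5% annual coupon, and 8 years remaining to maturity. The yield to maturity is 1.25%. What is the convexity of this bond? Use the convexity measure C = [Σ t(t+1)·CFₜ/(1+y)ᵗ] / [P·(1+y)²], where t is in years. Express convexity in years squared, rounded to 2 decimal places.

With y = 0.0125:
  t   CF        PV=CF/(1+0.0125)^t    t·PV        t(t+1)·PV
  1       115.00       113.5802       113.5802         227.1605
  2       115.00       112.1780       224.3560         673.0681
  3       115.00       110.7931       332.3793       1,329.5173
  4       115.00       109.4253       437.7012       2,188.5058
  5       115.00       108.0744       540.3718       3,242.2309
  6       115.00       106.7401       640.4407       4,483.0847
  7       115.00       105.4223       737.9563       5,903.6506
  8     1,115.00     1,009.5193     8,076.1541      72,685.3873
  Σ                  1,775.7327    11,102.9397      90,732.6051
P = 1,775.7327.
Convexity = Σ t(t+1)·PV / [P·(1+y)²] = 90,732.6051 / (1,775.7327 × 1.025156) = 49.84203.

49.84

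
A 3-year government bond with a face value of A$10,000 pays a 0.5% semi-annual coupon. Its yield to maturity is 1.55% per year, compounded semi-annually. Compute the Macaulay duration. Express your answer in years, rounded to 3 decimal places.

2.981 years

Periodic yield y = 0.00775. Discount each cash flow and weight by its period:
  t   CF        PV=CF/(1+0.00775)^t    t·PV
  1        25.00        24.8077        24.8077
  2        25.00        24.6170        49.2339
  3        25.00        24.4276        73.2829
  4        25.00        24.2398        96.9591
  5        25.00        24.0534       120.2669
  6    10,025.00     9,571.2253    57,427.3519
  Σ                  9,693.3708    57,791.9025
Price P = Σ PV = 9,693.3708.
Macaulay duration = Σ(t·PV) / P = 57,791.9025 / 9,693.3708 = 5.96200 half-year periods.
In years: 5.96200 / 2 = 2.98100 years.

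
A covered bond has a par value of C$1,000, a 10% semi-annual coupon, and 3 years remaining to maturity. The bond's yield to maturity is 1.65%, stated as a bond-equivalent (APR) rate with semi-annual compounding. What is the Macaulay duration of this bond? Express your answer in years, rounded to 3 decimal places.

2.704 years

Periodic yield y = 0.00825. Discount each cash flow and weight by its period:
  t   CF        PV=CF/(1+0.00825)^t    t·PV
  1        50.00        49.5909        49.5909
  2        50.00        49.1851        98.3702
  3        50.00        48.7826       146.3479
  4        50.00        48.3835       193.5339
  5        50.00        47.9876       239.9379
  6     1,050.00       999.4934     5,996.9602
  Σ                  1,243.4230     6,724.7410
Price P = Σ PV = 1,243.4230.
Macaulay duration = Σ(t·PV) / P = 6,724.7410 / 1,243.4230 = 5.40825 half-year periods.
In years: 5.40825 / 2 = 2.70412 years.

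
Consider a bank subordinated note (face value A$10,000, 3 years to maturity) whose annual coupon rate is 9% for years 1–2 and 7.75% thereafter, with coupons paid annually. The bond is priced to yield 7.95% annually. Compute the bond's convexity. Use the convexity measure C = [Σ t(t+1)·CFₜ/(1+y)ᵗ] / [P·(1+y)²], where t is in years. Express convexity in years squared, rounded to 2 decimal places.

With y = 0.0795:
  t   CF        PV=CF/(1+0.0795)^t    t·PV        t(t+1)·PV
  1       900.00       833.7193       833.7193       1,667.4386
  2       900.00       772.3199     1,544.6398       4,633.9193
  3    10,775.00     8,565.4333    25,696.3000     102,785.1999
  Σ                 10,171.4725    28,074.6591     109,086.5578
P = 10,171.4725.
Convexity = Σ t(t+1)·PV / [P·(1+y)²] = 109,086.5578 / (10,171.4725 × 1.165320) = 9.20327.

9.20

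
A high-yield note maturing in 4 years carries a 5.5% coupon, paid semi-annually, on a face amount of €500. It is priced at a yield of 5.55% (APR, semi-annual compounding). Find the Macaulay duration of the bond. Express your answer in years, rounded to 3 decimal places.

Periodic yield y = 0.02775. Discount each cash flow and weight by its period:
  t   CF        PV=CF/(1+0.02775)^t    t·PV
  1        13.75        13.3787        13.3787
  2        13.75        13.0175        26.0350
  3        13.75        12.6660        37.9981
  4        13.75        12.3240        49.2961
  5        13.75        11.9913        59.9564
  6        13.75        11.6675        70.0050
  7        13.75        11.3525        79.4673
  8       513.75       412.7166     3,301.7329
  Σ                    499.1142     3,637.8695
Price P = Σ PV = 499.1142.
Macaulay duration = Σ(t·PV) / P = 3,637.8695 / 499.1142 = 7.28865 half-year periods.
In years: 7.28865 / 2 = 3.64433 years.

3.644 years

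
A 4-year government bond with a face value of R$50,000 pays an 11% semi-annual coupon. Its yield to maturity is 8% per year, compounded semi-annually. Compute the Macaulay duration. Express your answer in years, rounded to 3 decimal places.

3.377 years

Periodic yield y = 0.04. Discount each cash flow and weight by its period:
  t   CF        PV=CF/(1+0.04)^t    t·PV
  1     2,750.00     2,644.2308     2,644.2308
  2     2,750.00     2,542.5296     5,085.0592
  3     2,750.00     2,444.7400     7,334.2200
  4     2,750.00     2,350.7115     9,402.8461
  5     2,750.00     2,260.2995    11,301.4977
  6     2,750.00     2,173.3649    13,040.1897
  7     2,750.00     2,089.7740    14,628.4179
  8    52,750.00    38,543.9083   308,351.2665
  Σ                 55,049.5587   371,787.7278
Price P = Σ PV = 55,049.5587.
Macaulay duration = Σ(t·PV) / P = 371,787.7278 / 55,049.5587 = 6.75369 half-year periods.
In years: 6.75369 / 2 = 3.37685 years.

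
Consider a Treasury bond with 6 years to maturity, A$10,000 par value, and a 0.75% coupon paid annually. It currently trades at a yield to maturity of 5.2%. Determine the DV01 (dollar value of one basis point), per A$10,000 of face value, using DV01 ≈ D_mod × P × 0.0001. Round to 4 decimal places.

A$4.3282

Periodic yield y = 0.052.
  t   CF        PV=CF/(1+0.052)^t    t·PV
  1        75.00        71.2928        71.2928
  2        75.00        67.7688       135.5376
  3        75.00        64.4190       193.2570
  4        75.00        61.2348       244.9392
  5        75.00        58.2080       291.0399
  6    10,075.00     7,432.7687    44,596.6120
  Σ                  7,755.6920    45,532.6785
P = 7,755.6920; D_Mac = 5.87087 yrs; D_mod = 5.58068 yrs.
DV01 ≈ 5.58068 × 7,755.6920 × 0.0001 = 4.328201.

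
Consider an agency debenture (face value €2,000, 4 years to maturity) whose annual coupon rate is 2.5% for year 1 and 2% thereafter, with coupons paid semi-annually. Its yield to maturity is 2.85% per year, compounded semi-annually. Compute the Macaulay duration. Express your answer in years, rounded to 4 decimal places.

Periodic yield y = 0.01425. Discount each cash flow and weight by its period:
  t   CF        PV=CF/(1+0.01425)^t    t·PV
  1        25.00        24.6488        24.6488
  2        25.00        24.3024        48.6049
  3        20.00        19.1688        57.5064
  4        20.00        18.8995        75.5979
  5        20.00        18.6339        93.1697
  6        20.00        18.3721       110.2329
  7        20.00        18.1140       126.7982
  8     2,020.00     1,803.8119    14,430.4949
  Σ                  1,945.9515    14,967.0537
Price P = Σ PV = 1,945.9515.
Macaulay duration = Σ(t·PV) / P = 14,967.0537 / 1,945.9515 = 7.69138 half-year periods.
In years: 7.69138 / 2 = 3.84569 years.

3.8457 years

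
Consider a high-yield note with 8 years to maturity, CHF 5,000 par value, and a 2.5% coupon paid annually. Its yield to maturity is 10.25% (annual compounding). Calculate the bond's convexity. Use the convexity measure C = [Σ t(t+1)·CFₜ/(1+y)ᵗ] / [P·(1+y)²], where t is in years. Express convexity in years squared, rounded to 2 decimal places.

50.58

With y = 0.1025:
  t   CF        PV=CF/(1+0.1025)^t    t·PV        t(t+1)·PV
  1       125.00       113.3787       113.3787         226.7574
  2       125.00       102.8378       205.6756         617.0269
  3       125.00        93.2769       279.8308       1,119.3231
  4       125.00        84.6049       338.4197       1,692.0984
  5       125.00        76.7392       383.6958       2,302.1747
  6       125.00        69.6047       417.6281       2,923.3964
  7       125.00        63.1335       441.9345       3,535.4757
  8     5,125.00     2,347.8216    18,782.5724     169,043.1516
  Σ                  2,951.3972    20,963.1355     181,459.4042
P = 2,951.3972.
Convexity = Σ t(t+1)·PV / [P·(1+y)²] = 181,459.4042 / (2,951.3972 × 1.215506) = 50.58184.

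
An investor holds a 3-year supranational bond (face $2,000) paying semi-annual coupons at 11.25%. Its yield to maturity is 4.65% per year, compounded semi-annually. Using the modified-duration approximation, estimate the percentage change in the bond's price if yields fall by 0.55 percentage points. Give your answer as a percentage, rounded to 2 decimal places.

+1.43%

Periodic yield y = 0.02325. Modified duration first:
  t   CF        PV=CF/(1+0.02325)^t    t·PV
  1       112.50       109.9438       109.9438
  2       112.50       107.4457       214.8914
  3       112.50       105.0043       315.0130
  4       112.50       102.6185       410.4739
  5       112.50       100.2868       501.4340
  6     2,112.50     1,840.3745    11,042.2468
  Σ                  2,365.6736    12,594.0028
P = 2,365.6736; D_Mac = 5.32364 half-year periods = 2.66182 yrs; D_mod = 2.66182/(1+0.02325) = 2.60134 yrs.
ΔP/P ≈ -D_mod · Δy = -2.60134 × (-0.0055) = +0.014307 = +1.4307%.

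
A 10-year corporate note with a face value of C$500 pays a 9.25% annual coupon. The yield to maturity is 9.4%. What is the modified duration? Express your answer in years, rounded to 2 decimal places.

6.32 years

Periodic yield y = 0.094. First find Macaulay duration:
  t   CF        PV=CF/(1+0.094)^t    t·PV
  1        46.25        42.2761        42.2761
  2        46.25        38.6436        77.2871
  3        46.25        35.3232       105.9695
  4        46.25        32.2881       129.1524
  5        46.25        29.5138       147.5690
  6        46.25        26.9779       161.8673
  7        46.25        24.6599       172.6190
  8        46.25        22.5410       180.3280
  9        46.25        20.6042       185.4378
  10      546.25       222.4427     2,224.4274
  Σ                    495.2704     3,426.9335
P = 495.2704; Macaulay duration = 3,426.9335 / 495.2704 = 6.91932 years.
Modified duration = D_Mac / (1 + y) = 6.91932 / 1.094 = 6.32479 years.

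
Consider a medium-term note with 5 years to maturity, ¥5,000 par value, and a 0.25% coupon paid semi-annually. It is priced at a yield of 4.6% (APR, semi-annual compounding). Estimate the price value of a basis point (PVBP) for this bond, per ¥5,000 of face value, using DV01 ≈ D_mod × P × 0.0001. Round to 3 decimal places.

Periodic yield y = 0.023.
  t   CF        PV=CF/(1+0.023)^t    t·PV
  1         6.25         6.1095         6.1095
  2         6.25         5.9721        11.9442
  3         6.25         5.8379        17.5136
  4         6.25         5.7066        22.8264
  5         6.25         5.5783        27.8915
  6         6.25         5.4529        32.7173
  7         6.25         5.3303        37.3120
  8         6.25         5.2104        41.6836
  9         6.25         5.0933        45.8397
  10    5,006.25     3,988.0096    39,880.0961
  Σ                  4,038.3009    40,123.9339
P = 4,038.3009; D_Mac = 9.93585 half-year periods = 4.96792 yrs; D_mod = 4.85623 yrs.
DV01 ≈ 4.85623 × 4,038.3009 × 0.0001 = 1.961092.

¥1.961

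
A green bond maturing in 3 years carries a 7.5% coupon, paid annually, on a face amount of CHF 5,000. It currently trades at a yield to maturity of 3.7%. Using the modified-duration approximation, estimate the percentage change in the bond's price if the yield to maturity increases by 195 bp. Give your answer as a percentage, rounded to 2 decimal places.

Periodic yield y = 0.037. Modified duration first:
  t   CF        PV=CF/(1+0.037)^t    t·PV
  1       375.00       361.6201       361.6201
  2       375.00       348.7175       697.4350
  3     5,375.00     4,819.9463    14,459.8389
  Σ                  5,530.2839    15,518.8940
P = 5,530.2839; D_Mac = 2.80617 yrs; D_mod = 2.80617/(1+0.037) = 2.70604 yrs.
ΔP/P ≈ -D_mod · Δy = -2.70604 × (+0.0195) = -0.052768 = -5.2768%.

-5.28%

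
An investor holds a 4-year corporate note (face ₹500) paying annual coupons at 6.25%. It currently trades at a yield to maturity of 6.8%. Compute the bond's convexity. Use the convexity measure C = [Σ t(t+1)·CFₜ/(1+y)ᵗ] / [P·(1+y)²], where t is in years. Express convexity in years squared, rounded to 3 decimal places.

15.541

With y = 0.068:
  t   CF        PV=CF/(1+0.068)^t    t·PV        t(t+1)·PV
  1        31.25        29.2603        29.2603          58.5206
  2        31.25        27.3973        54.7946         164.3837
  3        31.25        25.6529        76.9587         307.8347
  4       531.25       408.3325     1,633.3299       8,166.6497
  Σ                    490.6430     1,794.3435       8,697.3887
P = 490.6430.
Convexity = Σ t(t+1)·PV / [P·(1+y)²] = 8,697.3887 / (490.6430 × 1.140624) = 15.54107.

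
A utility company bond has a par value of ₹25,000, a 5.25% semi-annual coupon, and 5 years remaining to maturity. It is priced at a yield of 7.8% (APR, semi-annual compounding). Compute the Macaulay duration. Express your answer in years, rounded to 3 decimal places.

4.425 years

Periodic yield y = 0.039. Discount each cash flow and weight by its period:
  t   CF        PV=CF/(1+0.039)^t    t·PV
  1       656.25       631.6169       631.6169
  2       656.25       607.9085     1,215.8170
  3       656.25       585.0900     1,755.2700
  4       656.25       563.1280     2,252.5120
  5       656.25       541.9904     2,709.9519
  6       656.25       521.6462     3,129.8771
  7       656.25       502.0656     3,514.4593
  8       656.25       483.2200     3,865.7603
  9       656.25       465.0818     4,185.7366
  10   25,656.25    17,499.9861   174,999.8608
  Σ                 22,401.7336   198,260.8620
Price P = Σ PV = 22,401.7336.
Macaulay duration = Σ(t·PV) / P = 198,260.8620 / 22,401.7336 = 8.85025 half-year periods.
In years: 8.85025 / 2 = 4.42512 years.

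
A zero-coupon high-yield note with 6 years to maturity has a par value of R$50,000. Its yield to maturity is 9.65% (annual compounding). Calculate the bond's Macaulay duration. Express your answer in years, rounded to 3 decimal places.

6.000 years

A zero-coupon bond has a single cash flow at maturity, so its Macaulay duration equals its maturity: 6 years.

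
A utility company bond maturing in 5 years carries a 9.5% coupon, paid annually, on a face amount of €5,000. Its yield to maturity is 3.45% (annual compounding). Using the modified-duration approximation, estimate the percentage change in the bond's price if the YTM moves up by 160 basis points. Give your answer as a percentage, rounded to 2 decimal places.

Periodic yield y = 0.0345. Modified duration first:
  t   CF        PV=CF/(1+0.0345)^t    t·PV
  1       475.00       459.1590       459.1590
  2       475.00       443.8463       887.6926
  3       475.00       429.0443     1,287.1329
  4       475.00       414.7359     1,658.9436
  5     5,475.00     4,620.9540    23,104.7702
  Σ                  6,367.7396    27,397.6983
P = 6,367.7396; D_Mac = 4.30258 yrs; D_mod = 4.30258/(1+0.0345) = 4.15909 yrs.
ΔP/P ≈ -D_mod · Δy = -4.15909 × (+0.016) = -0.066545 = -6.6545%.

-6.65%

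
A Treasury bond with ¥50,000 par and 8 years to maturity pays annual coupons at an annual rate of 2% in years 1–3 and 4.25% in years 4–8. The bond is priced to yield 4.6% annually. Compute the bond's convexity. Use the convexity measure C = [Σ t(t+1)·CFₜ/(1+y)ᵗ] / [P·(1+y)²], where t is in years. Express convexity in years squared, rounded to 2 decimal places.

57.48

With y = 0.046:
  t   CF        PV=CF/(1+0.046)^t    t·PV        t(t+1)·PV
  1     1,000.00       956.0229       956.0229       1,912.0459
  2     1,000.00       913.9799     1,827.9597       5,483.8792
  3     1,000.00       873.7857     2,621.3572      10,485.4287
  4     2,125.00     1,775.1383     7,100.5532      35,502.7662
  5     2,125.00     1,697.0730     8,485.3648      50,912.1886
  6     2,125.00     1,622.4407     9,734.6441      68,142.5086
  7     2,125.00     1,551.0905    10,857.6336      86,861.0689
  8    52,125.00    36,374.1281   290,993.0247   2,618,937.2220
  Σ                 45,763.6591   332,576.5602   2,878,237.1081
P = 45,763.6591.
Convexity = Σ t(t+1)·PV / [P·(1+y)²] = 2,878,237.1081 / (45,763.6591 × 1.094116) = 57.48340.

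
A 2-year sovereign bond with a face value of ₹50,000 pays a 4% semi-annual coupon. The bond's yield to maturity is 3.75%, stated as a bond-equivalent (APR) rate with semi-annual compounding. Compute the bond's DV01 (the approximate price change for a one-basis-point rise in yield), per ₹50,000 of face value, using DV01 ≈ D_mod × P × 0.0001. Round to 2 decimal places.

₹9.58

Periodic yield y = 0.01875.
  t   CF        PV=CF/(1+0.01875)^t    t·PV
  1     1,000.00       981.5951       981.5951
  2     1,000.00       963.5289     1,927.0578
  3     1,000.00       945.7953     2,837.3858
  4    51,000.00    47,347.7874   189,391.1497
  Σ                 50,238.7067   195,137.1884
P = 50,238.7067; D_Mac = 3.88420 half-year periods = 1.94210 yrs; D_mod = 1.90636 yrs.
DV01 ≈ 1.90636 × 50,238.7067 × 0.0001 = 9.577285.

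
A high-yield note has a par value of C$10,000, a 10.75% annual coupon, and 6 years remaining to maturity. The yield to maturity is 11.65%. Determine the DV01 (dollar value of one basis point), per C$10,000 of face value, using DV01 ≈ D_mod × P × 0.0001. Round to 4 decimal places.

C$4.0460

Periodic yield y = 0.1165.
  t   CF        PV=CF/(1+0.1165)^t    t·PV
  1     1,075.00       962.8303       962.8303
  2     1,075.00       862.3648     1,724.7296
  3     1,075.00       772.3822     2,317.1467
  4     1,075.00       691.7888     2,767.1554
  5     1,075.00       619.6049     3,098.0244
  6    11,075.00     5,717.3051    34,303.8307
  Σ                  9,626.2761    45,173.7171
P = 9,626.2761; D_Mac = 4.69275 yrs; D_mod = 4.20309 yrs.
DV01 ≈ 4.20309 × 9,626.2761 × 0.0001 = 4.046011.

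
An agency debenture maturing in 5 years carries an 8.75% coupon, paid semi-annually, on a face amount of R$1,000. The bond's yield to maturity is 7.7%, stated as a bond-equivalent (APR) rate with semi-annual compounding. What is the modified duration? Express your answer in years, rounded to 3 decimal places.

4.021 years

Periodic yield y = 0.0385. First find Macaulay duration:
  t   CF        PV=CF/(1+0.0385)^t    t·PV
  1        43.75        42.1281        42.1281
  2        43.75        40.5663        81.1325
  3        43.75        39.0624       117.1871
  4        43.75        37.6142       150.4569
  5        43.75        36.2198       181.0988
  6        43.75        34.8770       209.2620
  7        43.75        33.5840       235.0881
  8        43.75        32.3390       258.7117
  9        43.75        31.1401       280.2606
  10    1,043.75       715.3712     7,153.7125
  Σ                  1,042.9020     8,709.0382
P = 1,042.9020; Macaulay duration = 8,709.0382 / 1,042.9020 = 8.35077 half-year periods = 4.17539 years.
Modified duration = D_Mac / (1 + y) = 4.17539 / 1.0385 = 4.02059 years.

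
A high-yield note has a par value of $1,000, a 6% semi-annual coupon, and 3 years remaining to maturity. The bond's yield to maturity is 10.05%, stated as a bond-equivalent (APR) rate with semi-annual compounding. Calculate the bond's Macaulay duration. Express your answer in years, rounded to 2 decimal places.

Periodic yield y = 0.05025. Discount each cash flow and weight by its period:
  t   CF        PV=CF/(1+0.05025)^t    t·PV
  1        30.00        28.5646        28.5646
  2        30.00        27.1979        54.3959
  3        30.00        25.8966        77.6899
  4        30.00        24.6576        98.6303
  5        30.00        23.4778       117.3891
  6     1,030.00       767.5048     4,605.0286
  Σ                    897.2994     4,981.6984
Price P = Σ PV = 897.2994.
Macaulay duration = Σ(t·PV) / P = 4,981.6984 / 897.2994 = 5.55188 half-year periods.
In years: 5.55188 / 2 = 2.77594 years.

2.78 years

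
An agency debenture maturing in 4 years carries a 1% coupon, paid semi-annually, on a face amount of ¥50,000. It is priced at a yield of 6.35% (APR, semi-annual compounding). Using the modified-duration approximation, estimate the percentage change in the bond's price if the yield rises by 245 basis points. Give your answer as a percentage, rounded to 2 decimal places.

-9.31%

Periodic yield y = 0.03175. Modified duration first:
  t   CF        PV=CF/(1+0.03175)^t    t·PV
  1       250.00       242.3068       242.3068
  2       250.00       234.8503       469.7005
  3       250.00       227.6232       682.8697
  4       250.00       220.6186       882.4743
  5       250.00       213.8295     1,069.1475
  6       250.00       207.2493     1,243.4960
  7       250.00       200.8717     1,406.1016
  8    50,250.00    39,132.7389   313,061.9115
  Σ                 40,680.0883   319,058.0080
P = 40,680.0883; D_Mac = 7.84310 half-year periods = 3.92155 yrs; D_mod = 3.92155/(1+0.03175) = 3.80087 yrs.
ΔP/P ≈ -D_mod · Δy = -3.80087 × (+0.0245) = -0.093121 = -9.3121%.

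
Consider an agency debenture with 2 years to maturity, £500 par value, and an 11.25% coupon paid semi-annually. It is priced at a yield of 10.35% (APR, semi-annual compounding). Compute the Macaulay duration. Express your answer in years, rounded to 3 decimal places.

1.847 years

Periodic yield y = 0.05175. Discount each cash flow and weight by its period:
  t   CF        PV=CF/(1+0.05175)^t    t·PV
  1       28.125        26.7411        26.7411
  2       28.125        25.4254        50.8508
  3       28.125        24.1744        72.5231
  4      528.125       431.6052     1,726.4207
  Σ                    507.9461     1,876.5357
Price P = Σ PV = 507.9461.
Macaulay duration = Σ(t·PV) / P = 1,876.5357 / 507.9461 = 3.69436 half-year periods.
In years: 3.69436 / 2 = 1.84718 years.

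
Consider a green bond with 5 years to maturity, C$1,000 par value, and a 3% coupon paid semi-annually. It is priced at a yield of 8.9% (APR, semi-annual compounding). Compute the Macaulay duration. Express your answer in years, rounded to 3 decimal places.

4.623 years

Periodic yield y = 0.0445. Discount each cash flow and weight by its period:
  t   CF        PV=CF/(1+0.0445)^t    t·PV
  1        15.00        14.3609        14.3609
  2        15.00        13.7491        27.4982
  3        15.00        13.1633        39.4900
  4        15.00        12.6025        50.4101
  5        15.00        12.0656        60.3280
  6        15.00        11.5516        69.3094
  7        15.00        11.0594        77.4159
  8        15.00        10.5882        84.7059
  9        15.00        10.1371        91.2342
  10    1,015.00       656.7221     6,567.2205
  Σ                    765.9999     7,081.9731
Price P = Σ PV = 765.9999.
Macaulay duration = Σ(t·PV) / P = 7,081.9731 / 765.9999 = 9.24540 half-year periods.
In years: 9.24540 / 2 = 4.62270 years.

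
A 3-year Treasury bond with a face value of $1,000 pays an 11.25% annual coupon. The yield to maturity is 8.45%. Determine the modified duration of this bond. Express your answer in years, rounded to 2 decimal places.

2.51 years

Periodic yield y = 0.0845. First find Macaulay duration:
  t   CF        PV=CF/(1+0.0845)^t    t·PV
  1       112.50       103.7344       103.7344
  2       112.50        95.6519       191.3037
  3     1,112.50       872.1905     2,616.5715
  Σ                  1,071.5768     2,911.6096
P = 1,071.5768; Macaulay duration = 2,911.6096 / 1,071.5768 = 2.71713 years.
Modified duration = D_Mac / (1 + y) = 2.71713 / 1.0845 = 2.50542 years.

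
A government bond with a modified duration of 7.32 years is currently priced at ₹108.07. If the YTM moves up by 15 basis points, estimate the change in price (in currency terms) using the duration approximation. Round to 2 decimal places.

-₹1.19

Duration approximation: ΔP/P ≈ -D_mod · Δy = -7.32 × (+0.0015) = -0.010980.
ΔP ≈ 108.07 × (-0.010980) = -1.1866086.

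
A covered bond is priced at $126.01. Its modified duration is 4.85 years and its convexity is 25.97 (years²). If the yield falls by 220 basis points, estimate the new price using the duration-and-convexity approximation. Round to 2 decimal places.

Duration effect: -D_mod·Δy = -4.85 × (-0.022) = +0.106700
Convexity effect: ½·C·(Δy)² = 0.5 × 25.97 × (-0.022)² = +0.00628474
ΔP/P ≈ +0.106700 + 0.00628474 = +0.11298474
New price ≈ 126.01 × (1 + 0.11298474) = 140.2472070874.

$140.25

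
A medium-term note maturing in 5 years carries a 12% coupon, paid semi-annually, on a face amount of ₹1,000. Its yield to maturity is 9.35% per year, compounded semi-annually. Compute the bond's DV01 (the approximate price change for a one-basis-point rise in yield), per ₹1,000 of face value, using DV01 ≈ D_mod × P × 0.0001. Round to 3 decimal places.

₹0.418

Periodic yield y = 0.04675.
  t   CF        PV=CF/(1+0.04675)^t    t·PV
  1        60.00        57.3203        57.3203
  2        60.00        54.7602       109.5205
  3        60.00        52.3145       156.9436
  4        60.00        49.9781       199.9122
  5        60.00        47.7459       238.7297
  6        60.00        45.6135       273.6810
  7        60.00        43.5763       305.0342
  8        60.00        41.6301       333.0408
  9        60.00        39.7708       357.9374
  10    1,060.00       671.2374     6,712.3744
  Σ                  1,103.9472     8,744.4940
P = 1,103.9472; D_Mac = 7.92112 half-year periods = 3.96056 yrs; D_mod = 3.78367 yrs.
DV01 ≈ 3.78367 × 1,103.9472 × 0.0001 = 0.417697.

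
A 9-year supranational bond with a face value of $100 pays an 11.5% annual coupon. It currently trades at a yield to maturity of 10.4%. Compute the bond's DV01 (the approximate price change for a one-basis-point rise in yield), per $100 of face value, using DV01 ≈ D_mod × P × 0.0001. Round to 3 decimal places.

Periodic yield y = 0.104.
  t   CF        PV=CF/(1+0.104)^t    t·PV
  1        11.50        10.4167        10.4167
  2        11.50         9.4354        18.8708
  3        11.50         8.5465        25.6396
  4        11.50         7.7414        30.9657
  5        11.50         7.0122        35.0609
  6        11.50         6.3516        38.1096
  7        11.50         5.7533        40.2729
  8        11.50         5.2113        41.6903
  9       111.50        45.7671       411.9037
  Σ                    106.2354       652.9302
P = 106.2354; D_Mac = 6.14607 yrs; D_mod = 5.56709 yrs.
DV01 ≈ 5.56709 × 106.2354 × 0.0001 = 0.059142.

$0.059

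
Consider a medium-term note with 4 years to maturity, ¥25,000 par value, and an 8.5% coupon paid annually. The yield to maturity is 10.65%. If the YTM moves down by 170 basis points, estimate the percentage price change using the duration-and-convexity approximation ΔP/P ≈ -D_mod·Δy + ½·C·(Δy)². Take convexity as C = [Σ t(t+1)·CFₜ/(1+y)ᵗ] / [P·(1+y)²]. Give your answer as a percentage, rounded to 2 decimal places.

+5.63%

With y = 0.1065:
  t   CF        PV=CF/(1+0.1065)^t    t·PV        t(t+1)·PV
  1     2,125.00     1,920.4700     1,920.4700       3,840.9399
  2     2,125.00     1,735.6258     3,471.2516      10,413.7548
  3     2,125.00     1,568.5728     4,705.7184      18,822.8736
  4    27,125.00    18,095.2286    72,380.9144     361,904.5718
  Σ                 23,319.8971    82,478.3543     394,982.1401
P = 23,319.8971; D_Mac = 3.53682 yrs; D_mod = 3.19641 yrs; C = 13.83401.
Duration effect: -3.19641 × (-0.017) = +0.054339
Convexity effect: 0.5 × 13.83401 × (-0.017)² = +0.0019990
ΔP/P ≈ +0.054339 + 0.0019990 = +0.056338 = +5.6338%.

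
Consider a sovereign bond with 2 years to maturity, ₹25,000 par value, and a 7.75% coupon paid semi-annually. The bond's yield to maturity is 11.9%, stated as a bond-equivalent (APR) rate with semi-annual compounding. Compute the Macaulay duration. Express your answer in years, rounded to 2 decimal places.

Periodic yield y = 0.0595. Discount each cash flow and weight by its period:
  t   CF        PV=CF/(1+0.0595)^t    t·PV
  1       968.75       914.3464       914.3464
  2       968.75       862.9980     1,725.9960
  3       968.75       814.5333     2,443.5998
  4    25,968.75    20,608.5388    82,434.1554
  Σ                 23,200.4165    87,518.0976
Price P = Σ PV = 23,200.4165.
Macaulay duration = Σ(t·PV) / P = 87,518.0976 / 23,200.4165 = 3.77226 half-year periods.
In years: 3.77226 / 2 = 1.88613 years.

1.89 years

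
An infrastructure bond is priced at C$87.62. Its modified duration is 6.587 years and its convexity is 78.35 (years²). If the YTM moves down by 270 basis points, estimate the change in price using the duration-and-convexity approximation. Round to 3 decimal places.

Duration effect: -D_mod·Δy = -6.587 × (-0.027) = +0.177849
Convexity effect: ½·C·(Δy)² = 0.5 × 78.35 × (-0.027)² = +0.028558575
ΔP/P ≈ +0.177849 + 0.028558575 = +0.206407575
ΔP ≈ 87.62 × (+0.206407575) = +18.0854317215.

+C$18.085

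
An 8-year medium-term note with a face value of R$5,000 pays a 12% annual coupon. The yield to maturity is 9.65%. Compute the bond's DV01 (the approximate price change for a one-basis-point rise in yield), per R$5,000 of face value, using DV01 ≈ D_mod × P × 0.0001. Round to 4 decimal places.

R$2.9346

Periodic yield y = 0.0965.
  t   CF        PV=CF/(1+0.0965)^t    t·PV
  1       600.00       547.1956       547.1956
  2       600.00       499.0384       998.0768
  3       600.00       455.1194     1,365.3582
  4       600.00       415.0656     1,660.2623
  5       600.00       378.5368     1,892.6838
  6       600.00       345.2228     2,071.3366
  7       600.00       314.8406     2,203.8845
  8     5,600.00     2,679.9022    21,439.2173
  Σ                  5,634.9213    32,178.0152
P = 5,634.9213; D_Mac = 5.71046 yrs; D_mod = 5.20790 yrs.
DV01 ≈ 5.20790 × 5,634.9213 × 0.0001 = 2.934612.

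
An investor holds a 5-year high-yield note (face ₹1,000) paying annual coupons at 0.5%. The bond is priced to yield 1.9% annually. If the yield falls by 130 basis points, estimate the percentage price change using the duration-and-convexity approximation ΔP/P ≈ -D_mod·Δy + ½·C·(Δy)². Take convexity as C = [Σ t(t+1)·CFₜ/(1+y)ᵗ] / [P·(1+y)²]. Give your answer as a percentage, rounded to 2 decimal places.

+6.55%

With y = 0.019:
  t   CF        PV=CF/(1+0.019)^t    t·PV        t(t+1)·PV
  1         5.00         4.9068         4.9068           9.8135
  2         5.00         4.8153         9.6306          28.8917
  3         5.00         4.7255        14.1765          56.7060
  4         5.00         4.6374        18.5495          92.7477
  5     1,005.00       914.7347     4,573.6734      27,442.0402
  Σ                    933.8196     4,620.9367      27,630.1991
P = 933.8196; D_Mac = 4.94843 yrs; D_mod = 4.85616 yrs; C = 28.49526.
Duration effect: -4.85616 × (-0.013) = +0.063130
Convexity effect: 0.5 × 28.49526 × (-0.013)² = +0.0024078
ΔP/P ≈ +0.063130 + 0.0024078 = +0.065538 = +6.5538%.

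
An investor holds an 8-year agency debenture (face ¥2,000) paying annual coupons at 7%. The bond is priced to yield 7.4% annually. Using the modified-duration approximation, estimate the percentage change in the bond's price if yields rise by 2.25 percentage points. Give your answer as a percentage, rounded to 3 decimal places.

-13.340%

Periodic yield y = 0.074. Modified duration first:
  t   CF        PV=CF/(1+0.074)^t    t·PV
  1       140.00       130.3538       130.3538
  2       140.00       121.3723       242.7445
  3       140.00       113.0096       339.0287
  4       140.00       105.2231       420.8922
  5       140.00        97.9731       489.8653
  6       140.00        91.2226       547.3355
  7       140.00        84.9372       594.5606
  8     2,140.00     1,208.8698     9,670.9583
  Σ                  1,952.9613    12,435.7388
P = 1,952.9613; D_Mac = 6.36763 yrs; D_mod = 6.36763/(1+0.074) = 5.92889 yrs.
ΔP/P ≈ -D_mod · Δy = -5.92889 × (+0.0225) = -0.133400 = -13.3400%.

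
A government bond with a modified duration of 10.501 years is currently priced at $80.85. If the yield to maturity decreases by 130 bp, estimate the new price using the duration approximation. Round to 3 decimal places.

$91.887

Duration approximation: ΔP/P ≈ -D_mod · Δy = -10.501 × (-0.013) = +0.136513.
New price ≈ 80.85 × (1 + 0.136513) = 91.88707605.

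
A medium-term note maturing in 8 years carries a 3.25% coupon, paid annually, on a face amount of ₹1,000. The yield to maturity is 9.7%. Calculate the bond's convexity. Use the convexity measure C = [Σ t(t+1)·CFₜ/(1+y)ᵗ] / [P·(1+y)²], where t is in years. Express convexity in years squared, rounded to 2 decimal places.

With y = 0.097:
  t   CF        PV=CF/(1+0.097)^t    t·PV        t(t+1)·PV
  1        32.50        29.6263        29.6263          59.2525
  2        32.50        27.0066        54.0132         162.0397
  3        32.50        24.6186        73.8558         295.4233
  4        32.50        22.4418        89.7670         448.8351
  5        32.50        20.4574       102.2869         613.7217
  6        32.50        18.6485       111.8909         783.2364
  7        32.50        16.9995       118.9967         951.9738
  8     1,032.50       492.3082     3,938.4653      35,446.1880
  Σ                    652.1068     4,518.9023      38,760.6705
P = 652.1068.
Convexity = Σ t(t+1)·PV / [P·(1+y)²] = 38,760.6705 / (652.1068 × 1.203409) = 49.39231.

49.39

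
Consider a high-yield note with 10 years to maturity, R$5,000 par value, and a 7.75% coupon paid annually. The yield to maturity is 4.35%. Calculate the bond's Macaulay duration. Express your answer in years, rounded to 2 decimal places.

7.64 years

Periodic yield y = 0.0435. Discount each cash flow and weight by its year:
  t   CF        PV=CF/(1+0.0435)^t    t·PV
  1       387.50       371.3464       371.3464
  2       387.50       355.8662       711.7325
  3       387.50       341.0314     1,023.0941
  4       387.50       326.8149     1,307.2597
  5       387.50       313.1911     1,565.9556
  6       387.50       300.1352     1,800.8114
  7       387.50       287.6236     2,013.3653
  8       387.50       275.6336     2,205.0684
  9       387.50       264.1433     2,377.2898
  10    5,387.50     3,519.3523    35,193.5235
  Σ                  6,355.1382    48,569.4468
Price P = Σ PV = 6,355.1382.
Macaulay duration = Σ(t·PV) / P = 48,569.4468 / 6,355.1382 = 7.64255 years.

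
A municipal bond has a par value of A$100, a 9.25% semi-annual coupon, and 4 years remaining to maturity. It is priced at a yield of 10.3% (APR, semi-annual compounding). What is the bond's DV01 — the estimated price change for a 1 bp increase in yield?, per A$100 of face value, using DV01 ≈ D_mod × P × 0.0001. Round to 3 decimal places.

Periodic yield y = 0.0515.
  t   CF        PV=CF/(1+0.0515)^t    t·PV
  1        4.625         4.3985         4.3985
  2        4.625         4.1831         8.3661
  3        4.625         3.9782        11.9345
  4        4.625         3.7833        15.1333
  5        4.625         3.5980        17.9902
  6        4.625         3.4218        20.5309
  7        4.625         3.2542        22.7795
  8      104.625        70.0102       560.0815
  Σ                     96.6273       661.2145
P = 96.6273; D_Mac = 6.84294 half-year periods = 3.42147 yrs; D_mod = 3.25389 yrs.
DV01 ≈ 3.25389 × 96.6273 × 0.0001 = 0.031441.

A$0.031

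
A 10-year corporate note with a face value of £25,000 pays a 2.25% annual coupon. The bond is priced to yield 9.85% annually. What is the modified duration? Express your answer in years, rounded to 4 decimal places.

7.8452 years

Periodic yield y = 0.0985. First find Macaulay duration:
  t   CF        PV=CF/(1+0.0985)^t    t·PV
  1       562.50       512.0619       512.0619
  2       562.50       466.1465       932.2929
  3       562.50       424.3482     1,273.0445
  4       562.50       386.2978     1,545.1914
  5       562.50       351.6594     1,758.2970
  6       562.50       320.1269     1,920.7614
  7       562.50       291.4218     2,039.9529
  8       562.50       265.2907     2,122.3257
  9       562.50       241.5027     2,173.5242
  10   25,562.50     9,990.8563    99,908.5631
  Σ                 13,249.7122   114,186.0149
P = 13,249.7122; Macaulay duration = 114,186.0149 / 13,249.7122 = 8.61800 years.
Modified duration = D_Mac / (1 + y) = 8.61800 / 1.0985 = 7.84524 years.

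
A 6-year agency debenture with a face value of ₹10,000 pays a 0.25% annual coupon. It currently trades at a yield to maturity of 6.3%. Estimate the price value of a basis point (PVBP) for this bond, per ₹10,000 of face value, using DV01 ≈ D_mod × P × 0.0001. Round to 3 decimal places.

Periodic yield y = 0.063.
  t   CF        PV=CF/(1+0.063)^t    t·PV
  1        25.00        23.5183        23.5183
  2        25.00        22.1245        44.2490
  3        25.00        20.8133        62.4398
  4        25.00        19.5797        78.3190
  5        25.00        18.4193        92.0966
  6    10,025.00     6,948.3997    41,690.3983
  Σ                  7,052.8549    41,991.0210
P = 7,052.8549; D_Mac = 5.95376 yrs; D_mod = 5.60091 yrs.
DV01 ≈ 5.60091 × 7,052.8549 × 0.0001 = 3.950237.

₹3.950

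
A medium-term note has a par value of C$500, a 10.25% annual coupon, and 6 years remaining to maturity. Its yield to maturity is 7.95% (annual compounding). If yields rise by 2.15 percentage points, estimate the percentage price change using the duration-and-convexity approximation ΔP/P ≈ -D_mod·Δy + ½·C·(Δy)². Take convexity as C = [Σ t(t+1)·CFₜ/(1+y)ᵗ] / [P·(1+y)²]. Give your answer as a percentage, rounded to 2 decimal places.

-9.00%

With y = 0.0795:
  t   CF        PV=CF/(1+0.0795)^t    t·PV        t(t+1)·PV
  1        51.25        47.4757        47.4757          94.9514
  2        51.25        43.9793        87.9587         263.8760
  3        51.25        40.7405       122.2214         488.8855
  4        51.25        37.7401       150.9605         754.8024
  5        51.25        34.9607       174.8037       1,048.8222
  6       551.25       348.3475     2,090.0851      14,630.5958
  Σ                    553.2439     2,673.5050      17,281.9333
P = 553.2439; D_Mac = 4.83242 yrs; D_mod = 4.47653 yrs; C = 26.80590.
Duration effect: -4.47653 × (+0.0215) = -0.096245
Convexity effect: 0.5 × 26.80590 × (0.0215)² = +0.0061955
ΔP/P ≈ -0.096245 + 0.0061955 = -0.090050 = -9.0050%.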